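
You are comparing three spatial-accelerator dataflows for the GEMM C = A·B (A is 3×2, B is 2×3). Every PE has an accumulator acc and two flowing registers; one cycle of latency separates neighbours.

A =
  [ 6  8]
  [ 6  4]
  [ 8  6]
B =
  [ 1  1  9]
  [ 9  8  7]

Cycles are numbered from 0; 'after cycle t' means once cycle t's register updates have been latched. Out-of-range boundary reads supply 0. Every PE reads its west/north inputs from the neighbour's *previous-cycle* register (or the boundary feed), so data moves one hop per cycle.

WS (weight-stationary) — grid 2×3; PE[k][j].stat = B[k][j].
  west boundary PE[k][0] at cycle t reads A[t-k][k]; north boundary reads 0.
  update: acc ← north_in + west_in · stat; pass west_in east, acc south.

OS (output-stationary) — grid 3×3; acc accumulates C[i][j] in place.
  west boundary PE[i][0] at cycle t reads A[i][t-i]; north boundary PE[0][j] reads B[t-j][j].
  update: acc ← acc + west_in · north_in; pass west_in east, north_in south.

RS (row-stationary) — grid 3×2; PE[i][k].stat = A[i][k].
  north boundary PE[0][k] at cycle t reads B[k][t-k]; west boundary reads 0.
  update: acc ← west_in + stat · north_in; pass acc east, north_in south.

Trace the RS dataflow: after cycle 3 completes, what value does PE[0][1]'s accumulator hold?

PE[0][1].acc = 110

RS 3×2: PE[0][1] cycle-by-cycle (with neighbour feeds):
  after 0 — PE[0][0] acc=6, pass-E 6, pass-S 1
  after 0 — PE[0][1] acc=0, pass-E 0, pass-S 0
  after 1 — PE[0][0] acc=6, pass-E 6, pass-S 1
  after 1 — PE[0][1] acc=78, pass-E 78, pass-S 9
  after 2 — PE[0][0] acc=54, pass-E 54, pass-S 9
  after 2 — PE[0][1] acc=70, pass-E 70, pass-S 8
  after 3 — PE[0][0] acc=0, pass-E 0, pass-S 0
  after 3 — PE[0][1] acc=110, pass-E 110, pass-S 7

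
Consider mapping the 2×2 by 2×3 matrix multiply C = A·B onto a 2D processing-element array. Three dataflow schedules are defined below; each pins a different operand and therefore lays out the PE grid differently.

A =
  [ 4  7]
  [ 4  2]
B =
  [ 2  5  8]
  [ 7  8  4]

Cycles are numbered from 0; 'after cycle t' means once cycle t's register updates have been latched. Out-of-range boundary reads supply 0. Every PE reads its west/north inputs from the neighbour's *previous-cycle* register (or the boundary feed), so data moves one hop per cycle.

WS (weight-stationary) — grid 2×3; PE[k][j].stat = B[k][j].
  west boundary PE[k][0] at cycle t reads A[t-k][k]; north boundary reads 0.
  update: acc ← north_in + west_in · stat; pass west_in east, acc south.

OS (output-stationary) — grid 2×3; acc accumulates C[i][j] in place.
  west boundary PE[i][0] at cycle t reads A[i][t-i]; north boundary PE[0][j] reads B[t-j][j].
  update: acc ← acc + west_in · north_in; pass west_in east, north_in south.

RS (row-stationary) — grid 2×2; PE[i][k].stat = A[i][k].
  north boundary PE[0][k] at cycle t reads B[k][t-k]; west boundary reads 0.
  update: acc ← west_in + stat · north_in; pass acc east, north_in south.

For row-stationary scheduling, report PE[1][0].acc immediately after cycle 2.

PE[1][0].acc = 20

Tracing RS — 2×2 array, target PE[1][0]:
  step 0 · PE0,0: acc=8; fwd→8 fwd↓2
  step 0 · PE1,0: acc=0; fwd→0 fwd↓0
  step 1 · PE0,0: acc=20; fwd→20 fwd↓5
  step 1 · PE1,0: acc=8; fwd→8 fwd↓2
  step 2 · PE0,0: acc=32; fwd→32 fwd↓8
  step 2 · PE1,0: acc=20; fwd→20 fwd↓5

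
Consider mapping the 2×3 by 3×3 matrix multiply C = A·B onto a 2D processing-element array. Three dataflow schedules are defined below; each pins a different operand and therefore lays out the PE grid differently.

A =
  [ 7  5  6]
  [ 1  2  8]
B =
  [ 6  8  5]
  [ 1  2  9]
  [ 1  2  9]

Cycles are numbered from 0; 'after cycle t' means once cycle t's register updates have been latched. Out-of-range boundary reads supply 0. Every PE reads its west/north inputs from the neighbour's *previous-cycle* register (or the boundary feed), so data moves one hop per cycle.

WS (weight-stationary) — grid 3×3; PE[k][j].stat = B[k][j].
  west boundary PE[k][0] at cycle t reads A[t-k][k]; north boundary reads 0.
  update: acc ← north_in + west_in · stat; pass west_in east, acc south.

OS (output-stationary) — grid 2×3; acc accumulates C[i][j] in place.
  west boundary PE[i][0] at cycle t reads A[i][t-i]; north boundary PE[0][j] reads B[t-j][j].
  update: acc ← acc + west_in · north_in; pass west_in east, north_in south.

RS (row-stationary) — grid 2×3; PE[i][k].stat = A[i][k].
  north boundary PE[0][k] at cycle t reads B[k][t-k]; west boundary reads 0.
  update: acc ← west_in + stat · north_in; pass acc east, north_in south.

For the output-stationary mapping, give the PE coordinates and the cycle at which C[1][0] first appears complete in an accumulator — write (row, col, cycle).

OS — PE[1][0] is where C[1][0] collects:
  cycle 0: PE[1][0] → acc 0, east 0, south 0
  cycle 1: PE[1][0] → acc 6, east 1, south 6
  cycle 2: PE[1][0] → acc 8, east 2, south 1
  cycle 3: PE[1][0] → acc 16, east 8, south 1

(row, col, cycle) = (1, 0, 3)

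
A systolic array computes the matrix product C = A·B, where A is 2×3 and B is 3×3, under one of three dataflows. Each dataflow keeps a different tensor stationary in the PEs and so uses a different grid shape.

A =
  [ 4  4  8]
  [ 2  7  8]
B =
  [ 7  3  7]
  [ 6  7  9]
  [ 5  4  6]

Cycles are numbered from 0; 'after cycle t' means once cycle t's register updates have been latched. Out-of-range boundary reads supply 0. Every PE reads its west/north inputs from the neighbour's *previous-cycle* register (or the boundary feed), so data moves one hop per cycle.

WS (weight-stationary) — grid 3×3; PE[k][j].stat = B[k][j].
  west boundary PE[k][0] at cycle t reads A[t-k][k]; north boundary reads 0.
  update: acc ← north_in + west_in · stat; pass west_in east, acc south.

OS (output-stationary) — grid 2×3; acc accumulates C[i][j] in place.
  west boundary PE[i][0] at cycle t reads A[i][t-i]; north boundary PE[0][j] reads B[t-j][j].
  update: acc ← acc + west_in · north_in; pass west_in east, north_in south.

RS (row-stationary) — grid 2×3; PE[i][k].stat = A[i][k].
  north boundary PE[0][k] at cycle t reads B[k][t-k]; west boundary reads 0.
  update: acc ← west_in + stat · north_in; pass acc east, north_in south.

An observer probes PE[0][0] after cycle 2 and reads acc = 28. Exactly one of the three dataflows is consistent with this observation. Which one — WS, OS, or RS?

WS (3×3 grid), PE[0][0]:
  @0  [0,0]  acc 28  |  →4  ↓28
  @1  [0,0]  acc 14  |  →2  ↓14
  @2  [0,0]  acc 0  |  →0  ↓0
OS (2×3 grid), PE[0][0]:
  @0  [0,0]  acc 28  |  →4  ↓7
  @1  [0,0]  acc 52  |  →4  ↓6
  @2  [0,0]  acc 92  |  →8  ↓5
RS (2×3 grid), PE[0][0]:
  @0  [0,0]  acc 28  |  →28  ↓7
  @1  [0,0]  acc 12  |  →12  ↓3
  @2  [0,0]  acc 28  |  →28  ↓7

dataflow = RS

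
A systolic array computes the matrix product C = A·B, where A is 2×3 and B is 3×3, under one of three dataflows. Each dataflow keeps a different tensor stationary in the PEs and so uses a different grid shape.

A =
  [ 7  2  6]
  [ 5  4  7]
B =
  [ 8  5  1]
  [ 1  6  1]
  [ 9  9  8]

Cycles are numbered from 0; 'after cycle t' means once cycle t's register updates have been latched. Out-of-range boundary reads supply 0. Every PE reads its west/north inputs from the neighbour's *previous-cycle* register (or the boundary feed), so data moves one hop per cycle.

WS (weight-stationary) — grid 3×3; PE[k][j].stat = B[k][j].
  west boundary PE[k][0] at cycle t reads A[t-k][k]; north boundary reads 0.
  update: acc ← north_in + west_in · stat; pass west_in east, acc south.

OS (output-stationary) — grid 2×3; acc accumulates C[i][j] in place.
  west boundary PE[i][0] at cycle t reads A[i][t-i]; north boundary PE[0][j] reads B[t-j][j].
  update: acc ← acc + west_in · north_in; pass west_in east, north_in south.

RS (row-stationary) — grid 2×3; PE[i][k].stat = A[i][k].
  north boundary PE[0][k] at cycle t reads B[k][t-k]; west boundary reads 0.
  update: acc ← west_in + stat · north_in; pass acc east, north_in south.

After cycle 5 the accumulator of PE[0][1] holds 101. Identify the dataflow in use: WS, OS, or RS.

— WS: 3×3; PE[0][1] trace:
  [0] (0,1) acc=0 (h:0 v:0)
  [1] (0,1) acc=35 (h:7 v:35)
  [2] (0,1) acc=25 (h:5 v:25)
  [3] (0,1) acc=0 (h:0 v:0)
  [4] (0,1) acc=0 (h:0 v:0)
  [5] (0,1) acc=0 (h:0 v:0)
— OS: 2×3; PE[0][1] trace:
  [0] (0,1) acc=0 (h:0 v:0)
  [1] (0,1) acc=35 (h:7 v:5)
  [2] (0,1) acc=47 (h:2 v:6)
  [3] (0,1) acc=101 (h:6 v:9)
  [4] (0,1) acc=101 (h:0 v:0)
  [5] (0,1) acc=101 (h:0 v:0)
— RS: 2×3; PE[0][1] trace:
  [0] (0,1) acc=0 (h:0 v:0)
  [1] (0,1) acc=58 (h:58 v:1)
  [2] (0,1) acc=47 (h:47 v:6)
  [3] (0,1) acc=9 (h:9 v:1)
  [4] (0,1) acc=0 (h:0 v:0)
  [5] (0,1) acc=0 (h:0 v:0)

dataflow = OS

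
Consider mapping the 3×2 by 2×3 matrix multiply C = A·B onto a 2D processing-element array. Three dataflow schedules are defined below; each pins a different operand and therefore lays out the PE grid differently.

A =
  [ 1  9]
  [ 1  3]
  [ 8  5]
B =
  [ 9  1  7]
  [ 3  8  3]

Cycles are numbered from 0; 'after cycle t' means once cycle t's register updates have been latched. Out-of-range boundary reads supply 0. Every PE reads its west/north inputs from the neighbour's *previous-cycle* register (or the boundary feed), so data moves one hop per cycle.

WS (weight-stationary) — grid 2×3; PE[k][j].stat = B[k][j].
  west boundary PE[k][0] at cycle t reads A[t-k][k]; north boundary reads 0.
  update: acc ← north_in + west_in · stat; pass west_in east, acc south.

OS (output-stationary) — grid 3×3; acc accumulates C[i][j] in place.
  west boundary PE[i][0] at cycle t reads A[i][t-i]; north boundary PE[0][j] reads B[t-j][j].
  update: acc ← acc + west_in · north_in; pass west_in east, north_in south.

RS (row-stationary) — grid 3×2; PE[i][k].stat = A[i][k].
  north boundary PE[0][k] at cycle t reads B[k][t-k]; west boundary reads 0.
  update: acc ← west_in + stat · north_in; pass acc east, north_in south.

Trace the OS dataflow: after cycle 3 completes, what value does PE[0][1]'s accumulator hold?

Tracing OS — 3×3 array, target PE[0][1]:
  step 0 · PE0,0: acc=9; fwd→1 fwd↓9
  step 0 · PE0,1: acc=0; fwd→0 fwd↓0
  step 1 · PE0,0: acc=36; fwd→9 fwd↓3
  step 1 · PE0,1: acc=1; fwd→1 fwd↓1
  step 2 · PE0,0: acc=36; fwd→0 fwd↓0
  step 2 · PE0,1: acc=73; fwd→9 fwd↓8
  step 3 · PE0,0: acc=36; fwd→0 fwd↓0
  step 3 · PE0,1: acc=73; fwd→0 fwd↓0

PE[0][1].acc = 73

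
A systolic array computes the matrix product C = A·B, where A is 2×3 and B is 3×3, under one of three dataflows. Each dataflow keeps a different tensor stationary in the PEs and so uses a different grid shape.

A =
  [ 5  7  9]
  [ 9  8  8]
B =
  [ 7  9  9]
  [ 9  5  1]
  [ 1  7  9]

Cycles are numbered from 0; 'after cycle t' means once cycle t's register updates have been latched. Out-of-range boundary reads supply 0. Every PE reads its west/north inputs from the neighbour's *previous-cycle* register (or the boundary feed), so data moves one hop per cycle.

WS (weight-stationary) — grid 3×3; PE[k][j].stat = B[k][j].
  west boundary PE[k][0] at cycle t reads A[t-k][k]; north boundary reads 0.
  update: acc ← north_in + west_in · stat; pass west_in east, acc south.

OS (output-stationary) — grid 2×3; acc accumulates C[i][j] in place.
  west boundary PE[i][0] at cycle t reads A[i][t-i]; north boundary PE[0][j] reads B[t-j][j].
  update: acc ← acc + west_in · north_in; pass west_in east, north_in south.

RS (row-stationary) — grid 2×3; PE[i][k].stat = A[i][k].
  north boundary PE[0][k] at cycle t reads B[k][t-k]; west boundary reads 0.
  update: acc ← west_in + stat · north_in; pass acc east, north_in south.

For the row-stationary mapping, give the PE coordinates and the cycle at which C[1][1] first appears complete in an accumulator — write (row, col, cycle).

RS — PE[1][2] is where C[1][1] collects:
  @0  [1,2]  acc 0  |  →0  ↓0
  @1  [1,2]  acc 0  |  →0  ↓0
  @2  [1,2]  acc 0  |  →0  ↓0
  @3  [1,2]  acc 143  |  →143  ↓1
  @4  [1,2]  acc 177  |  →177  ↓7

(row, col, cycle) = (1, 2, 4)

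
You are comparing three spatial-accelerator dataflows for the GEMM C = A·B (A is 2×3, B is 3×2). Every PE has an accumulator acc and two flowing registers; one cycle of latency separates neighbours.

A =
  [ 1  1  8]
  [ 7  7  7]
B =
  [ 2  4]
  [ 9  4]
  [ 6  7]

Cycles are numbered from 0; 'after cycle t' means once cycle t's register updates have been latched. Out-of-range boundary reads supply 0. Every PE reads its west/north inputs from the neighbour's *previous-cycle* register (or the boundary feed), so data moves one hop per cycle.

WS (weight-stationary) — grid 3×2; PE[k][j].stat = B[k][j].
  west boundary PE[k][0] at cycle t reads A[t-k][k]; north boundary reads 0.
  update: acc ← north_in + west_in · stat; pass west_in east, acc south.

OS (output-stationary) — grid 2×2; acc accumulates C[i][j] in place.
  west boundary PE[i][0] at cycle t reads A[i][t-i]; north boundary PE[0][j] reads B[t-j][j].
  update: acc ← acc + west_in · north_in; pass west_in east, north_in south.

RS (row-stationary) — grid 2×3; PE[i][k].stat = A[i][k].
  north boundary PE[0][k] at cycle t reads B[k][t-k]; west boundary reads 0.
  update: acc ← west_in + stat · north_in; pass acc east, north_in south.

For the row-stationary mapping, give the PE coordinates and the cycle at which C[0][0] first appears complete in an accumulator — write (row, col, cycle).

Under RS, C[0][0] lands at PE[0][2]:
  0: (0,2).acc=0  regs=<0,0>
  1: (0,2).acc=0  regs=<0,0>
  2: (0,2).acc=59  regs=<59,6>

(row, col, cycle) = (0, 2, 2)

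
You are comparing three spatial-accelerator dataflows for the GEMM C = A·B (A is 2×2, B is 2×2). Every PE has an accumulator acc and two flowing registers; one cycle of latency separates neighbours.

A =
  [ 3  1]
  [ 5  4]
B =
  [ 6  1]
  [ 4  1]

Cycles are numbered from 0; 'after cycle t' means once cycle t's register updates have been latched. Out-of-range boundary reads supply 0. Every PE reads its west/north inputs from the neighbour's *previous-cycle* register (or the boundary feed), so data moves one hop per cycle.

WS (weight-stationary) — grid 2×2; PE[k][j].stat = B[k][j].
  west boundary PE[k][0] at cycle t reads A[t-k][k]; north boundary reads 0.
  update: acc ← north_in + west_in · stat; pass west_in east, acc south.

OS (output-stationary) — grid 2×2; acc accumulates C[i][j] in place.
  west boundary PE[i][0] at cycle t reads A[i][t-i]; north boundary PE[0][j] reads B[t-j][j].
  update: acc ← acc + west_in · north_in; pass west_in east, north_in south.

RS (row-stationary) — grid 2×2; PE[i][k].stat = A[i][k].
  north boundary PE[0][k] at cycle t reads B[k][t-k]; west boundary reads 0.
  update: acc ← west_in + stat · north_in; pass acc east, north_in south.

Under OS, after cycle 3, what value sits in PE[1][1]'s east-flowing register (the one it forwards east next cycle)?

register = 4

OS (2×2). Following PE[1][1] plus its west/north inputs:
  cycle 0: PE[0][1] → acc 0, east 0, south 0
  cycle 0: PE[1][0] → acc 0, east 0, south 0
  cycle 0: PE[1][1] → acc 0, east 0, south 0
  cycle 1: PE[0][1] → acc 3, east 3, south 1
  cycle 1: PE[1][0] → acc 30, east 5, south 6
  cycle 1: PE[1][1] → acc 0, east 0, south 0
  cycle 2: PE[0][1] → acc 4, east 1, south 1
  cycle 2: PE[1][0] → acc 46, east 4, south 4
  cycle 2: PE[1][1] → acc 5, east 5, south 1
  cycle 3: PE[0][1] → acc 4, east 0, south 0
  cycle 3: PE[1][0] → acc 46, east 0, south 0
  cycle 3: PE[1][1] → acc 9, east 4, south 1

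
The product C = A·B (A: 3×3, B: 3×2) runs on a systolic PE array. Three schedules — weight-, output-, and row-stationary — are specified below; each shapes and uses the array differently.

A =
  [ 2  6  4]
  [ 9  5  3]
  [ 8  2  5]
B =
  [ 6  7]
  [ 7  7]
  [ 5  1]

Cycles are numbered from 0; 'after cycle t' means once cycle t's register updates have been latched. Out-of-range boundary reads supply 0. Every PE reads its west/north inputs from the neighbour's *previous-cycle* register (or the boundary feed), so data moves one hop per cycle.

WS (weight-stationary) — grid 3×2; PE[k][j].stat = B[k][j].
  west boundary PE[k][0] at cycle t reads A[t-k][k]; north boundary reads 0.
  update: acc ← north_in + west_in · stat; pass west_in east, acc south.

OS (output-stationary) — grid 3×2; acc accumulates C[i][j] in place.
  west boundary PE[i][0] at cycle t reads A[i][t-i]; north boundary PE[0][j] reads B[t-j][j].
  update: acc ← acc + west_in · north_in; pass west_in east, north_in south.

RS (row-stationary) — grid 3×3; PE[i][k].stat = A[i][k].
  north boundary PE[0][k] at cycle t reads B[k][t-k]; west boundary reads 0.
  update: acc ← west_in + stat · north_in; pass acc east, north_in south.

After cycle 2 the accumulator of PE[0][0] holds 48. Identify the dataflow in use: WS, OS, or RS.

WS (3×2 grid), PE[0][0]:
  @0  [0,0]  acc 12  |  →2  ↓12
  @1  [0,0]  acc 54  |  →9  ↓54
  @2  [0,0]  acc 48  |  →8  ↓48
OS (3×2 grid), PE[0][0]:
  @0  [0,0]  acc 12  |  →2  ↓6
  @1  [0,0]  acc 54  |  →6  ↓7
  @2  [0,0]  acc 74  |  →4  ↓5
RS (3×3 grid), PE[0][0]:
  @0  [0,0]  acc 12  |  →12  ↓6
  @1  [0,0]  acc 14  |  →14  ↓7
  @2  [0,0]  acc 0  |  →0  ↓0

dataflow = WS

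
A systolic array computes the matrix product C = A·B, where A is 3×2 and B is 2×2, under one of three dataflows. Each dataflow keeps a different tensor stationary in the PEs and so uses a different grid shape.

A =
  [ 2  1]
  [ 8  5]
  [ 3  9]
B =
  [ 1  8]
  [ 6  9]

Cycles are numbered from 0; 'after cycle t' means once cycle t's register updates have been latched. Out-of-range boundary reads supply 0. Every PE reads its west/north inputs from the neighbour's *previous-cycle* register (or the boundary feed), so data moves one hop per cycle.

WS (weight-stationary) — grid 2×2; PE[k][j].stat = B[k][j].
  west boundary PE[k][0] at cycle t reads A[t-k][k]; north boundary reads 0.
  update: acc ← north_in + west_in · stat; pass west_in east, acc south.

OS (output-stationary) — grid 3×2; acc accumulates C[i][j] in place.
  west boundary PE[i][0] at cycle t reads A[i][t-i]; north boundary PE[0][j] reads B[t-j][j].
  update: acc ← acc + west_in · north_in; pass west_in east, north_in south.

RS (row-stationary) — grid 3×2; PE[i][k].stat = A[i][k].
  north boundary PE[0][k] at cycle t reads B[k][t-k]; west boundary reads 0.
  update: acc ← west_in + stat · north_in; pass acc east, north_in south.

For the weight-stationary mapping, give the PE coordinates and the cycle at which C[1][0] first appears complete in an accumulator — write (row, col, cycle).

WS — PE[1][0] is where C[1][0] collects:
  0: (1,0).acc=0  regs=<0,0>
  1: (1,0).acc=8  regs=<1,8>
  2: (1,0).acc=38  regs=<5,38>

(row, col, cycle) = (1, 0, 2)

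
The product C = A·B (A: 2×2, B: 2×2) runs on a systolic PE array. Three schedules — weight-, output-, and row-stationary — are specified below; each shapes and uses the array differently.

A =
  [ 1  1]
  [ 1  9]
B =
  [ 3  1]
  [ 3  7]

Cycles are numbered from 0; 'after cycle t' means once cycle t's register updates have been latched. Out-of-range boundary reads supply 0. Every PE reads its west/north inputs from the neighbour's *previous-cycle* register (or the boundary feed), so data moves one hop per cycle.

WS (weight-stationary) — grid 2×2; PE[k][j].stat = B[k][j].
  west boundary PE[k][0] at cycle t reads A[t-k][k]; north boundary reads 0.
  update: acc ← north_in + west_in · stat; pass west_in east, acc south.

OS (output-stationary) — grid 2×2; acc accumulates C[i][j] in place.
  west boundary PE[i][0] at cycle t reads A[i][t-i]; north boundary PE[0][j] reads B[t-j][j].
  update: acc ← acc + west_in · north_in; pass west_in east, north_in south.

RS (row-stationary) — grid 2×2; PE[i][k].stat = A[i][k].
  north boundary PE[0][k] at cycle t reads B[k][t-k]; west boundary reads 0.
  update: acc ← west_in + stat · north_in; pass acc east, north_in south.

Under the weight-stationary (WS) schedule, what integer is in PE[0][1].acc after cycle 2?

Tracing WS — 2×2 array, target PE[0][1]:
  step 0 · PE0,0: acc=3; fwd→1 fwd↓3
  step 0 · PE0,1: acc=0; fwd→0 fwd↓0
  step 1 · PE0,0: acc=3; fwd→1 fwd↓3
  step 1 · PE0,1: acc=1; fwd→1 fwd↓1
  step 2 · PE0,0: acc=0; fwd→0 fwd↓0
  step 2 · PE0,1: acc=1; fwd→1 fwd↓1

PE[0][1].acc = 1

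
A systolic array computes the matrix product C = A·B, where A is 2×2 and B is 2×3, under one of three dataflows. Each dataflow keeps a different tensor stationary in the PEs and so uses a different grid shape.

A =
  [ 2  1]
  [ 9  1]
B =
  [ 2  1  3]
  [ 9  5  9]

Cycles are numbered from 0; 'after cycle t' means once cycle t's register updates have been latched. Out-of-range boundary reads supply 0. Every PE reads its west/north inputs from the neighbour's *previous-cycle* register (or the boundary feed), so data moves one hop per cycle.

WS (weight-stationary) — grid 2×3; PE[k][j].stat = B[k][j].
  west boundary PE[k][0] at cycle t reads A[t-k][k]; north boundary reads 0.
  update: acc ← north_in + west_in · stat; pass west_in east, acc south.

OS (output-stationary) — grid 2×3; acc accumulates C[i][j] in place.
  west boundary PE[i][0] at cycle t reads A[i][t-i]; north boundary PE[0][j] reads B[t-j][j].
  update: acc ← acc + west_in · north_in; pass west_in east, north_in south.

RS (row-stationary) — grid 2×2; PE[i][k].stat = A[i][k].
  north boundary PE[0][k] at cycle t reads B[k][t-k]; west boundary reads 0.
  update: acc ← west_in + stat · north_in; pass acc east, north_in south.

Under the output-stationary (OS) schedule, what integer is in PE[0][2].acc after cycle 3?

OS (2×3). Following PE[0][2] plus its west/north inputs:
  @0  [0,1]  acc 0  |  →0  ↓0
  @0  [0,2]  acc 0  |  →0  ↓0
  @1  [0,1]  acc 2  |  →2  ↓1
  @1  [0,2]  acc 0  |  →0  ↓0
  @2  [0,1]  acc 7  |  →1  ↓5
  @2  [0,2]  acc 6  |  →2  ↓3
  @3  [0,1]  acc 7  |  →0  ↓0
  @3  [0,2]  acc 15  |  →1  ↓9

PE[0][2].acc = 15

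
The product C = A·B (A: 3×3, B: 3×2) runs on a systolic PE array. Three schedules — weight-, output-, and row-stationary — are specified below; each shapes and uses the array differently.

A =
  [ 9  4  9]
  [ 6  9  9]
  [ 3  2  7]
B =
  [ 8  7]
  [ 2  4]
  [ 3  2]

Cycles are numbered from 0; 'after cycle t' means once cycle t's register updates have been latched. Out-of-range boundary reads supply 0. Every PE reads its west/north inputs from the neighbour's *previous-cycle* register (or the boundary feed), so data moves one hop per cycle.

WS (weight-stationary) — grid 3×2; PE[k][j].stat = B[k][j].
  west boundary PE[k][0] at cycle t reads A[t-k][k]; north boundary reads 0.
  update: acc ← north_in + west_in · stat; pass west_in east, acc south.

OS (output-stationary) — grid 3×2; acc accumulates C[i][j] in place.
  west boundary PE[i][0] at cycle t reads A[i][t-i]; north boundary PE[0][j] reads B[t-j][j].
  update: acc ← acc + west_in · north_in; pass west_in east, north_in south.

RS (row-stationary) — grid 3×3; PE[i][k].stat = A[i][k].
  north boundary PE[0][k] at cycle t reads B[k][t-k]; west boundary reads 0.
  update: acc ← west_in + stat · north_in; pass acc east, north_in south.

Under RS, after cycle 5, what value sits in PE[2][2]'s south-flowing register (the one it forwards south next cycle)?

register = 2

RS (3×3). Following PE[2][2] plus its west/north inputs:
  0: (1,2).acc=0  regs=<0,0>
  0: (2,1).acc=0  regs=<0,0>
  0: (2,2).acc=0  regs=<0,0>
  1: (1,2).acc=0  regs=<0,0>
  1: (2,1).acc=0  regs=<0,0>
  1: (2,2).acc=0  regs=<0,0>
  2: (1,2).acc=0  regs=<0,0>
  2: (2,1).acc=0  regs=<0,0>
  2: (2,2).acc=0  regs=<0,0>
  3: (1,2).acc=93  regs=<93,3>
  3: (2,1).acc=28  regs=<28,2>
  3: (2,2).acc=0  regs=<0,0>
  4: (1,2).acc=96  regs=<96,2>
  4: (2,1).acc=29  regs=<29,4>
  4: (2,2).acc=49  regs=<49,3>
  5: (1,2).acc=0  regs=<0,0>
  5: (2,1).acc=0  regs=<0,0>
  5: (2,2).acc=43  regs=<43,2>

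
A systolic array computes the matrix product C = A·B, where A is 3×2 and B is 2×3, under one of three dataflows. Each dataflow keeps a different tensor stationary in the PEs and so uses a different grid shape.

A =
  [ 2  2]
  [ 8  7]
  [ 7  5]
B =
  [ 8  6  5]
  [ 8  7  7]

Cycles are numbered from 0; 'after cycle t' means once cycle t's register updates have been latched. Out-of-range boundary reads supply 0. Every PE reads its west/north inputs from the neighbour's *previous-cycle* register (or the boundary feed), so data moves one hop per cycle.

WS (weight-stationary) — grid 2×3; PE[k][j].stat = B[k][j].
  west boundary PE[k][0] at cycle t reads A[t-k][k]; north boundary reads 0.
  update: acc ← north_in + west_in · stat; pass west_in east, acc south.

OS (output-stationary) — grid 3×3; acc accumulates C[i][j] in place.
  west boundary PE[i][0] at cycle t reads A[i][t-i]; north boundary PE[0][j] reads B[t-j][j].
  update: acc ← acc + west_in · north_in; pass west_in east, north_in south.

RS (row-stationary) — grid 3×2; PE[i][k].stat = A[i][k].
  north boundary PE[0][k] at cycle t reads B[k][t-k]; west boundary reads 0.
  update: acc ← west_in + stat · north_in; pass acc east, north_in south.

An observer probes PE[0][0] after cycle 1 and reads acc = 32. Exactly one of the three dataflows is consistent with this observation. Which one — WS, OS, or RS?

Under WS (2×3), PE[0][0]:
  cycle 0: PE[0][0] → acc 16, east 2, south 16
  cycle 1: PE[0][0] → acc 64, east 8, south 64
Under OS (3×3), PE[0][0]:
  cycle 0: PE[0][0] → acc 16, east 2, south 8
  cycle 1: PE[0][0] → acc 32, east 2, south 8
Under RS (3×2), PE[0][0]:
  cycle 0: PE[0][0] → acc 16, east 16, south 8
  cycle 1: PE[0][0] → acc 12, east 12, south 6

dataflow = OS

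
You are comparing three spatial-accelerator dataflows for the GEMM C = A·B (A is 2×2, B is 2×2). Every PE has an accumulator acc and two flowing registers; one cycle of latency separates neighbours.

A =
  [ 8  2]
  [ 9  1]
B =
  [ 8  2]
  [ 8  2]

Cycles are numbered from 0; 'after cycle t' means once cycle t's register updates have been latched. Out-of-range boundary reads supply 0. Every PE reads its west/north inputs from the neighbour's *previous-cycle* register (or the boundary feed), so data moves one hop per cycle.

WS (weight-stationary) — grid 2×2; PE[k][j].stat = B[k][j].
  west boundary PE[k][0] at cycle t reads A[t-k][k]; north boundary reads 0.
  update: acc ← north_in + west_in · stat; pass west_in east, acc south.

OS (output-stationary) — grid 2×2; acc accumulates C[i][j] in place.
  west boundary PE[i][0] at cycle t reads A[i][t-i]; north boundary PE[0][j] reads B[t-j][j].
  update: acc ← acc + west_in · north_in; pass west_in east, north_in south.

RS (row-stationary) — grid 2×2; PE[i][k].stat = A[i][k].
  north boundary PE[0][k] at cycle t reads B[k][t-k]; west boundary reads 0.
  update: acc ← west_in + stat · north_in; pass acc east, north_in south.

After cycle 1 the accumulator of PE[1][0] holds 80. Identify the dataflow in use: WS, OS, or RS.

— WS: 2×2; PE[1][0] trace:
  after 0 — PE[1][0] acc=0, pass-E 0, pass-S 0
  after 1 — PE[1][0] acc=80, pass-E 2, pass-S 80
— OS: 2×2; PE[1][0] trace:
  after 0 — PE[1][0] acc=0, pass-E 0, pass-S 0
  after 1 — PE[1][0] acc=72, pass-E 9, pass-S 8
— RS: 2×2; PE[1][0] trace:
  after 0 — PE[1][0] acc=0, pass-E 0, pass-S 0
  after 1 — PE[1][0] acc=72, pass-E 72, pass-S 8

dataflow = WS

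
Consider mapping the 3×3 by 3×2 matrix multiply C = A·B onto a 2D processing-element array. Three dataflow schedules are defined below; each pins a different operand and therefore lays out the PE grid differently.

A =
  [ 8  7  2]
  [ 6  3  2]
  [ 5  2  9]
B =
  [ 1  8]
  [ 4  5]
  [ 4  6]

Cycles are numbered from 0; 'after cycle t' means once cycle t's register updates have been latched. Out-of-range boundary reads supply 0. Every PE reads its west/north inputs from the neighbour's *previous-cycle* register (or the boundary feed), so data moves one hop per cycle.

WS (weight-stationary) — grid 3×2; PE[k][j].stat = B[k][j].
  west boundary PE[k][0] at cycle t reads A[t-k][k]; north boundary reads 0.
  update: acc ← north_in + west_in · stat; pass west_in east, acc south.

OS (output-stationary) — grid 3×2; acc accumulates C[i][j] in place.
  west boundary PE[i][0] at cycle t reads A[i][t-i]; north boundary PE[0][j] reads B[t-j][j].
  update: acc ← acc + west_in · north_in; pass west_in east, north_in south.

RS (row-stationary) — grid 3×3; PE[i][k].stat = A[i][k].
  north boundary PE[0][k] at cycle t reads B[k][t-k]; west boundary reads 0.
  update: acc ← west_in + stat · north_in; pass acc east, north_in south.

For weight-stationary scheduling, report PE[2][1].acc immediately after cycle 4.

PE[2][1].acc = 75

WS (3×2). Following PE[2][1] plus its west/north inputs:
  0: (1,1).acc=0  regs=<0,0>
  0: (2,0).acc=0  regs=<0,0>
  0: (2,1).acc=0  regs=<0,0>
  1: (1,1).acc=0  regs=<0,0>
  1: (2,0).acc=0  regs=<0,0>
  1: (2,1).acc=0  regs=<0,0>
  2: (1,1).acc=99  regs=<7,99>
  2: (2,0).acc=44  regs=<2,44>
  2: (2,1).acc=0  regs=<0,0>
  3: (1,1).acc=63  regs=<3,63>
  3: (2,0).acc=26  regs=<2,26>
  3: (2,1).acc=111  regs=<2,111>
  4: (1,1).acc=50  regs=<2,50>
  4: (2,0).acc=49  regs=<9,49>
  4: (2,1).acc=75  regs=<2,75>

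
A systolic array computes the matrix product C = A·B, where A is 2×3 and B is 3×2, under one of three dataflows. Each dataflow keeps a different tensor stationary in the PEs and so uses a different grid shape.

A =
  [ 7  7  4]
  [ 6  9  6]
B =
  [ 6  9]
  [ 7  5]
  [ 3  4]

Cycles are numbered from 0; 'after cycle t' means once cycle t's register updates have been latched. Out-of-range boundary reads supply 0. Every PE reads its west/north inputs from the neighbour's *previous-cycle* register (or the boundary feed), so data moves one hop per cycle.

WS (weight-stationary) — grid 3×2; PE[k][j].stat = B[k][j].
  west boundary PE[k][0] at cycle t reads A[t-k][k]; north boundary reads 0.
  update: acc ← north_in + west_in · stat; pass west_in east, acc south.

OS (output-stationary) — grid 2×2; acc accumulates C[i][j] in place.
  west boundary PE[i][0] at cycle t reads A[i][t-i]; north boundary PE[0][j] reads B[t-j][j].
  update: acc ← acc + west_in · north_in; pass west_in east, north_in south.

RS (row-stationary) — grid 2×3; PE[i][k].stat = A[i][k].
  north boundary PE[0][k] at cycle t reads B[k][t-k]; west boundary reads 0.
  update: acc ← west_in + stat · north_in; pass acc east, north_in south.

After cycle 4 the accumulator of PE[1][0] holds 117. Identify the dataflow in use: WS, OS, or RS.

WS (3×2 grid), PE[1][0]:
  0: (1,0).acc=0  regs=<0,0>
  1: (1,0).acc=91  regs=<7,91>
  2: (1,0).acc=99  regs=<9,99>
  3: (1,0).acc=0  regs=<0,0>
  4: (1,0).acc=0  regs=<0,0>
OS (2×2 grid), PE[1][0]:
  0: (1,0).acc=0  regs=<0,0>
  1: (1,0).acc=36  regs=<6,6>
  2: (1,0).acc=99  regs=<9,7>
  3: (1,0).acc=117  regs=<6,3>
  4: (1,0).acc=117  regs=<0,0>
RS (2×3 grid), PE[1][0]:
  0: (1,0).acc=0  regs=<0,0>
  1: (1,0).acc=36  regs=<36,6>
  2: (1,0).acc=54  regs=<54,9>
  3: (1,0).acc=0  regs=<0,0>
  4: (1,0).acc=0  regs=<0,0>

dataflow = OS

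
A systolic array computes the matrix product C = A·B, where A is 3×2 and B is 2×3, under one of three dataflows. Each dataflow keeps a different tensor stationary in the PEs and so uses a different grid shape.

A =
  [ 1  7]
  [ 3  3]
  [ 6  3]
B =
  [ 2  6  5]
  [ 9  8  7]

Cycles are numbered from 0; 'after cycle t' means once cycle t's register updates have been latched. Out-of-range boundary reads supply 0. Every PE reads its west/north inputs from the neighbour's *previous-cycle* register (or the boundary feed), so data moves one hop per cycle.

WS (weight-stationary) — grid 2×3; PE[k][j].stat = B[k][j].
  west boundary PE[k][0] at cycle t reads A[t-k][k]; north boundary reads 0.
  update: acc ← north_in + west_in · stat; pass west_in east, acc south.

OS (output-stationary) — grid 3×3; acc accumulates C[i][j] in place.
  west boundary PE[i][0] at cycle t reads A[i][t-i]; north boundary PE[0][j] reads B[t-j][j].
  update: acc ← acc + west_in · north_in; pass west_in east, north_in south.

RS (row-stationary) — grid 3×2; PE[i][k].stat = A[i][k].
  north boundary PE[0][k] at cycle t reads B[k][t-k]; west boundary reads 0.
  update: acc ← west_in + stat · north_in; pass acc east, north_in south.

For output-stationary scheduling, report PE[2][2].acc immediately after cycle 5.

PE[2][2].acc = 51

OS (3×3). Following PE[2][2] plus its west/north inputs:
  step 0 · PE1,2: acc=0; fwd→0 fwd↓0
  step 0 · PE2,1: acc=0; fwd→0 fwd↓0
  step 0 · PE2,2: acc=0; fwd→0 fwd↓0
  step 1 · PE1,2: acc=0; fwd→0 fwd↓0
  step 1 · PE2,1: acc=0; fwd→0 fwd↓0
  step 1 · PE2,2: acc=0; fwd→0 fwd↓0
  step 2 · PE1,2: acc=0; fwd→0 fwd↓0
  step 2 · PE2,1: acc=0; fwd→0 fwd↓0
  step 2 · PE2,2: acc=0; fwd→0 fwd↓0
  step 3 · PE1,2: acc=15; fwd→3 fwd↓5
  step 3 · PE2,1: acc=36; fwd→6 fwd↓6
  step 3 · PE2,2: acc=0; fwd→0 fwd↓0
  step 4 · PE1,2: acc=36; fwd→3 fwd↓7
  step 4 · PE2,1: acc=60; fwd→3 fwd↓8
  step 4 · PE2,2: acc=30; fwd→6 fwd↓5
  step 5 · PE1,2: acc=36; fwd→0 fwd↓0
  step 5 · PE2,1: acc=60; fwd→0 fwd↓0
  step 5 · PE2,2: acc=51; fwd→3 fwd↓7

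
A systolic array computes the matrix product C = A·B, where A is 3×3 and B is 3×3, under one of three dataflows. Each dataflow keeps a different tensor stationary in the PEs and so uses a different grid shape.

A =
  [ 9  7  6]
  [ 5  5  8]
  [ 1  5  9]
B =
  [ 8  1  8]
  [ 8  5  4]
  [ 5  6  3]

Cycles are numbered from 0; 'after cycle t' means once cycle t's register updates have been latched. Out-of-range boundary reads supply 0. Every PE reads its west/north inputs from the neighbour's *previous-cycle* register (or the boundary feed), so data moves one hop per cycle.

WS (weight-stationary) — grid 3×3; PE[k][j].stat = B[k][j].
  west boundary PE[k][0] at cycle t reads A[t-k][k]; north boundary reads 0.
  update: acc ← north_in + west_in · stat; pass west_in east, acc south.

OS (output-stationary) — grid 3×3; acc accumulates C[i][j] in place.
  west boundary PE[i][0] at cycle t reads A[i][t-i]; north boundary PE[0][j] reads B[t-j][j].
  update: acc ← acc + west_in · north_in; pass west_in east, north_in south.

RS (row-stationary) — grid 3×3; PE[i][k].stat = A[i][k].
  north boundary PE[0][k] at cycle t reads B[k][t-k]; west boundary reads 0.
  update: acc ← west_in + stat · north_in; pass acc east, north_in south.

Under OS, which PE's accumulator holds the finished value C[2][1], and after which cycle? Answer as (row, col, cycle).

(row, col, cycle) = (2, 1, 5)

OS — PE[2][1] is where C[2][1] collects:
  @0  [2,1]  acc 0  |  →0  ↓0
  @1  [2,1]  acc 0  |  →0  ↓0
  @2  [2,1]  acc 0  |  →0  ↓0
  @3  [2,1]  acc 1  |  →1  ↓1
  @4  [2,1]  acc 26  |  →5  ↓5
  @5  [2,1]  acc 80  |  →9  ↓6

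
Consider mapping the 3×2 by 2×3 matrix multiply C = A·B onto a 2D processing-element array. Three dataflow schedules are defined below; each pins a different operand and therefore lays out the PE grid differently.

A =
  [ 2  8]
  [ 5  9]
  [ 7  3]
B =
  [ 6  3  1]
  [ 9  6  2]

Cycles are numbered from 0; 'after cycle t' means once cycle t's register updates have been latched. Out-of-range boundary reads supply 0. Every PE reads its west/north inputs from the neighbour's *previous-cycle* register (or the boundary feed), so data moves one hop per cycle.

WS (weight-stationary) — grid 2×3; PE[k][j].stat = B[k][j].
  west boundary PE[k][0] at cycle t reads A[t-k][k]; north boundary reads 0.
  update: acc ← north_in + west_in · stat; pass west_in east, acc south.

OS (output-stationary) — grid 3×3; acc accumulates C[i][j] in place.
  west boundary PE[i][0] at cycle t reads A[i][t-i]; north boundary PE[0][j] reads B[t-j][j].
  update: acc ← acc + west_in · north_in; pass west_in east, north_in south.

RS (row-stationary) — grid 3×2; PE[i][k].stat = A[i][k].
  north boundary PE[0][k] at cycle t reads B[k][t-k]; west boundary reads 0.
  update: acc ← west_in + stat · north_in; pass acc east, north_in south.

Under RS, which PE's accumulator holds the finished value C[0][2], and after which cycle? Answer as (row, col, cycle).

(row, col, cycle) = (0, 1, 3)

RS — PE[0][1] is where C[0][2] collects:
  step 0 · PE0,1: acc=0; fwd→0 fwd↓0
  step 1 · PE0,1: acc=84; fwd→84 fwd↓9
  step 2 · PE0,1: acc=54; fwd→54 fwd↓6
  step 3 · PE0,1: acc=18; fwd→18 fwd↓2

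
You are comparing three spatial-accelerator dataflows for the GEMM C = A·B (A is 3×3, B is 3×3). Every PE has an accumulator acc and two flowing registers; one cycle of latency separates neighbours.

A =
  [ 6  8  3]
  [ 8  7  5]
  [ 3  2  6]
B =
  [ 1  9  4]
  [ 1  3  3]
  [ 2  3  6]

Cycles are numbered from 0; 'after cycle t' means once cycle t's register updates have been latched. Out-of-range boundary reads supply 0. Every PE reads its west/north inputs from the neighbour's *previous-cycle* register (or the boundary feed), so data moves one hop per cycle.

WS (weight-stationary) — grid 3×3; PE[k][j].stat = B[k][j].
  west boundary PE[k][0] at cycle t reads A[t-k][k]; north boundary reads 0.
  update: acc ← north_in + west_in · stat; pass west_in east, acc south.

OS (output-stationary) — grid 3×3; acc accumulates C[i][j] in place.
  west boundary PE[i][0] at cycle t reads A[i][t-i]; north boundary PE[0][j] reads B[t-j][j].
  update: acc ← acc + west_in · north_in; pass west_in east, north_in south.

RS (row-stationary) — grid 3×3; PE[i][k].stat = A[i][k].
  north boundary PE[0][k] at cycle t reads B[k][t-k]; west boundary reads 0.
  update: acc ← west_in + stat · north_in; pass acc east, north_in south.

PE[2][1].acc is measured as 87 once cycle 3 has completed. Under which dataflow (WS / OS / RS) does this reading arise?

Under WS (3×3), PE[2][1]:
  @0  [2,1]  acc 0  |  →0  ↓0
  @1  [2,1]  acc 0  |  →0  ↓0
  @2  [2,1]  acc 0  |  →0  ↓0
  @3  [2,1]  acc 87  |  →3  ↓87
Under OS (3×3), PE[2][1]:
  @0  [2,1]  acc 0  |  →0  ↓0
  @1  [2,1]  acc 0  |  →0  ↓0
  @2  [2,1]  acc 0  |  →0  ↓0
  @3  [2,1]  acc 27  |  →3  ↓9
Under RS (3×3), PE[2][1]:
  @0  [2,1]  acc 0  |  →0  ↓0
  @1  [2,1]  acc 0  |  →0  ↓0
  @2  [2,1]  acc 0  |  →0  ↓0
  @3  [2,1]  acc 5  |  →5  ↓1

dataflow = WS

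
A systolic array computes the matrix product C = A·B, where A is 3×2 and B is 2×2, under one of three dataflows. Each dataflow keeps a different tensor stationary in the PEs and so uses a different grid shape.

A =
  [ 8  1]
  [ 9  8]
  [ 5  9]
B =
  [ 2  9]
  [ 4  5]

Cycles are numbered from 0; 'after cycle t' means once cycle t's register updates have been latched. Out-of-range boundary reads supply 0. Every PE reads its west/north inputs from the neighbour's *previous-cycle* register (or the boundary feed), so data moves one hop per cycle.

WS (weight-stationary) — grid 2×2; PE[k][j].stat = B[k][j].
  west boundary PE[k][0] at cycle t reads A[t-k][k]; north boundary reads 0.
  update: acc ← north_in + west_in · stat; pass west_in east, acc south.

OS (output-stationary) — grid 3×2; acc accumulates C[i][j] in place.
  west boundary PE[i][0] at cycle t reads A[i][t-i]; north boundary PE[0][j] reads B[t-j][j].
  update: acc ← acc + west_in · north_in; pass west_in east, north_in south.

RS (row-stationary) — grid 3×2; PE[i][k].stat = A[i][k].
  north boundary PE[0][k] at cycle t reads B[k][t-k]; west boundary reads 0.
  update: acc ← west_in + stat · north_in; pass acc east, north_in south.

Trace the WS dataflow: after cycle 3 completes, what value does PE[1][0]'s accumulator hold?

PE[1][0].acc = 46

WS (2×2). Following PE[1][0] plus its west/north inputs:
  t=0 PE[0][0]: acc=16 h=8 v=16
  t=0 PE[1][0]: acc=0 h=0 v=0
  t=1 PE[0][0]: acc=18 h=9 v=18
  t=1 PE[1][0]: acc=20 h=1 v=20
  t=2 PE[0][0]: acc=10 h=5 v=10
  t=2 PE[1][0]: acc=50 h=8 v=50
  t=3 PE[0][0]: acc=0 h=0 v=0
  t=3 PE[1][0]: acc=46 h=9 v=46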